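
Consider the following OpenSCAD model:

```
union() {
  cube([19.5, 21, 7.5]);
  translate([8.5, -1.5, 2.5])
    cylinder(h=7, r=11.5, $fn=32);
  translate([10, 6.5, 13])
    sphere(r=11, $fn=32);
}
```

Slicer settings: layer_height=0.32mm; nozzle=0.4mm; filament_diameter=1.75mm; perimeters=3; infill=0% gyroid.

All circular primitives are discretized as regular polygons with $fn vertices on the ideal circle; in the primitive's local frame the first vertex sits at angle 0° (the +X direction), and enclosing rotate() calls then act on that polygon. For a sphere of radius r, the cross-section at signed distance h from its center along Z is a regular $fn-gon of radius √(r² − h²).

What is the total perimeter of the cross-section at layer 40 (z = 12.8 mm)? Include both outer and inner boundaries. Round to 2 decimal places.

68.99 mm

At z = 12.8 mm: the cube is not intersected at this z (z outside [0, 7.5]); the cylinder at (8.5, -1.5) is not intersected at this z (z outside [2.5, 9.5]); the r=11 sphere at (10, 6.5) slices to a regular 32-gon of circumradius 10.998 (√(r²−h²) with h=0.2 from center) (perimeter = 2·32·10.998·sin(180°/32) = 68.99 mm); Combining (union): only the r=11 sphere at (10, 6.5) is present, so the union is just that shape — boundary = 68.99 mm. Overall, the cross-section is a single solid region. Total boundary length (outer) = 68.99 mm.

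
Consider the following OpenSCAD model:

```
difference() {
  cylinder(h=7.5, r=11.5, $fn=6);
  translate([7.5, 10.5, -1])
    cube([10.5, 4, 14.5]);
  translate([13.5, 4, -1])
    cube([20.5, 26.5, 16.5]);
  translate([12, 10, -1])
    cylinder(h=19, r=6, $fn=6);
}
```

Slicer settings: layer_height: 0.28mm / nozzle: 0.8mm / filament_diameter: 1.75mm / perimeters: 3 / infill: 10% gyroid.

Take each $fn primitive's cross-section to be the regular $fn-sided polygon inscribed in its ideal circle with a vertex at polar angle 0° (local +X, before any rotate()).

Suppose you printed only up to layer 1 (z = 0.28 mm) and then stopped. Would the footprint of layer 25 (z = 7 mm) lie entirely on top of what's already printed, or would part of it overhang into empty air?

Compare the two slices. At z = 0.28: the r=11.5 cylinder contributes a regular 6-gon of circumradius 11.5 (area = (6/2)·11.500²·sin(360°/6) = 343.60 mm²); the cube at (7.5, 10.5) is present — its section is the full 10.5×4 rectangle (area 42.00 mm²); the cube at (13.5, 4) is present — its section is the full 20.5×26.5 rectangle (area 543.25 mm²); the r=6 cylinder at (12, 10) contributes a regular 6-gon of circumradius 6 (area = (6/2)·6.000²·sin(360°/6) = 93.53 mm²); Taking the first minus the rest: starting from the r=11.5 cylinder (343.60 mm²), the 10.5×4 cube at (7.5, 10.5) misses the remaining region (no effect); the 20.5×26.5 cube at (13.5, 4) misses the remaining region (no effect); the r=6 cylinder at (12, 10) misses the remaining region (no effect) — area = 343.60 mm². At z = 7: the r=11.5 cylinder gives a regular 6-gon of circumradius 11.5 (constant along its height) (area = (6/2)·11.500²·sin(360°/6) = 343.60 mm²); the cube at (7.5, 10.5) (footprint 10.5×4) is included at this height (area 42.00 mm²); the cube at (13.5, 4) is present — its section is the full 20.5×26.5 rectangle (area 543.25 mm²); the cylinder at (12, 10): section is a regular 6-gon, circumradius r=6 (area = (6/2)·6.000²·sin(360°/6) = 93.53 mm²); Subtracting the remaining from the first: starting from the r=11.5 cylinder (343.60 mm²), the 10.5×4 cube at (7.5, 10.5) misses the remaining region (no effect); the 20.5×26.5 cube at (13.5, 4) misses the remaining region (no effect); the r=6 cylinder at (12, 10) misses the remaining region (no effect) — area = 343.60 mm². Checking containment: the cross-section at z = 7 is a subset of the cross-section at z = 0.28.

entirely on top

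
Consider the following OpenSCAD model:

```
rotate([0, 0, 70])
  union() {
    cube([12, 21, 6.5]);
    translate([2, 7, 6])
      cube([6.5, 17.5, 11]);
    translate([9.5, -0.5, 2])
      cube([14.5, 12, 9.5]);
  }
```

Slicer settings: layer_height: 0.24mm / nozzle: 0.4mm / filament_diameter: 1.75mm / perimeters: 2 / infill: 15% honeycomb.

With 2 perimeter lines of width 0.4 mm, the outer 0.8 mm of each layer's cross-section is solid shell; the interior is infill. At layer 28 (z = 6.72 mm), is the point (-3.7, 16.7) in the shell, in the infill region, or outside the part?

infill

At z = 6.72 mm: the cube does not reach this height (z outside [0, 6.5]); the 6.5×17.5 cube at (2, 7) contributes its full rectangle; the cube at (9.5, -0.5) (footprint 14.5×12) is included at this height; Merging all regions: the 2 present regions are separate (no shared area or edge), so areas and boundary lengths simply add and each stays a separate island — 2 connected regions; (rotated 70° about Z; rotation is an isometry so areas/perimeters/island counts are preserved). Overall, the cross-section has 2 separate islands. Undo the 70° rotation: the query point maps to (14.427, 9.189) in the un-rotated model frame. The nearest boundary edge runs (9.50, 11.50)→(24.00, 11.50); distance from the point to it = 2.31 mm. (Shell/infill is judged within the island containing the point — the largest one.) The point is inside the cross-section and 2.31 mm from the nearest boundary — more than the 0.8 mm shell width (2 × 0.4), so it's in the infill interior.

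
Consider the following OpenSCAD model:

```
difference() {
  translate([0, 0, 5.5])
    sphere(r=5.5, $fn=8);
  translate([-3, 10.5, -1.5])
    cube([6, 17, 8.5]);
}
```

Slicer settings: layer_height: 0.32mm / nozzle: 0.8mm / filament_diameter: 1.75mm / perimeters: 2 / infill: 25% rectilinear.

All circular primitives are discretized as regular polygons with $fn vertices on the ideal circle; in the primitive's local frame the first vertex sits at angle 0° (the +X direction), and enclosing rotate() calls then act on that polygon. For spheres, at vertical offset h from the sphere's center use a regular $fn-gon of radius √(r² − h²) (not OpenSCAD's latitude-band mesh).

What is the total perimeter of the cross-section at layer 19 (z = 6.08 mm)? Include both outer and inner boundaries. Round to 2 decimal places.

33.49 mm

At z = 6.08 mm: the r=5.5 sphere contributes a regular 8-gon of circumradius √(5.5²−0.58²) = 5.469 (perimeter = 2·8·5.469·sin(180°/8) = 33.49 mm); the 6×17 cube at (-3, 10.5) contributes its full rectangle (perimeter 46.00 mm); After the difference (first − rest): starting from the r=5.5 sphere, the 6×17 cube at (-3, 10.5) misses the remaining region (no effect) — boundary = 33.49 mm. Overall, the cross-section is a single solid region. Total boundary length (outer) = 33.49 mm.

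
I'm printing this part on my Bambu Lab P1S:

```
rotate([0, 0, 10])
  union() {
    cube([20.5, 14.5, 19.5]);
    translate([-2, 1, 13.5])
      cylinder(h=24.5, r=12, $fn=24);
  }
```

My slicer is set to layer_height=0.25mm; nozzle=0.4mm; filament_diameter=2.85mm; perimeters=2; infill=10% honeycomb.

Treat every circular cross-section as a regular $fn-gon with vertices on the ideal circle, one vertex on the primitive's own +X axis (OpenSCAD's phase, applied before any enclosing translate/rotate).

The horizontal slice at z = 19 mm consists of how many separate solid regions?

At z = 19 mm: the 20.5×14.5 cube contributes its full rectangle; the r=12 cylinder at (-2, 1) gives a regular 24-gon of circumradius 12 (constant along its height); Taking the union: the regions partially overlap (shared area 98.01 mm²), so overlapping operands fuse into one piece — 1 connected region; (rotated 10° about Z; rotation is an isometry so areas/perimeters/island counts are preserved). The result has 1 disconnected region.

1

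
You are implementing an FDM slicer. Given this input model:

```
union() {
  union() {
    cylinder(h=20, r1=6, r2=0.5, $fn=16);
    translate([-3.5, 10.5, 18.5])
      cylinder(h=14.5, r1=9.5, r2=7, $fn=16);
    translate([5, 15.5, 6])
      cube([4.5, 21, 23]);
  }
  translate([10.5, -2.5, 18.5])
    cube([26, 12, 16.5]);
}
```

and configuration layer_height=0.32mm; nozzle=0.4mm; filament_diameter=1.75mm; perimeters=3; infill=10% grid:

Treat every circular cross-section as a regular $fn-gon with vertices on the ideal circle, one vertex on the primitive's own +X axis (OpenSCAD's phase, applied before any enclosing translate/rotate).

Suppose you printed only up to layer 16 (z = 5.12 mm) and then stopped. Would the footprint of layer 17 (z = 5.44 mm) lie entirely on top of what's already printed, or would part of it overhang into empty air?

entirely on top

Compare the two slices. At z = 5.12: the cone: at t=0.256 of its height the radius interpolates to r₁+(r₂−r₁)t = 4.592, giving a regular 16-gon of that circumradius (area = (16/2)·4.592²·sin(360°/16) = 64.56 mm²); the cone at (-3.5, 10.5) is not intersected at this z (z outside [18.5, 33]); the cube at (5, 15.5) does not reach this height (z outside [6, 29]); Taking the union: only the cone is present, so the union is just that shape — area = 64.56 mm²; the cube at (10.5, -2.5) does not reach this height (z outside [18.5, 35]); Merging all regions: only the result so far is present, so the union is just that shape — area = 64.56 mm². At z = 5.44: the cone (r1=6→r2=0.5) has section circumradius 4.504 here — a regular 16-gon (area = (16/2)·4.504²·sin(360°/16) = 62.10 mm²); the cone at (-3.5, 10.5) is absent (z outside [18.5, 33]); the cube at (5, 15.5) does not reach this height (z outside [6, 29]); Taking the union: only the cone is present, so the union is just that shape — area = 62.10 mm²; the cube at (10.5, -2.5) is absent (z outside [18.5, 35]); Combining (union): only that combined region is present, so the union is just that shape — area = 62.10 mm². Checking containment: the cross-section at z = 5.44 is a subset of the cross-section at z = 5.12.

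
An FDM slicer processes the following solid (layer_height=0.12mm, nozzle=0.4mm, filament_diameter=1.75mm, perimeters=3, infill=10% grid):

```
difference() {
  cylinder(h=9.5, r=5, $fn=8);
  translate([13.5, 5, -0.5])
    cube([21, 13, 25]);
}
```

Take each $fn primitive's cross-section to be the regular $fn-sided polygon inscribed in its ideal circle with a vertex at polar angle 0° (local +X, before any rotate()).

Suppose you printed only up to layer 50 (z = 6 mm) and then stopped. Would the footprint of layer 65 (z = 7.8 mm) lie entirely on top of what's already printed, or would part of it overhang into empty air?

Compare the two slices. At z = 6: the cylinder: section is a regular 8-gon, circumradius r=5 (area = (8/2)·5.000²·sin(360°/8) = 70.71 mm²); the cube at (13.5, 5) (footprint 21×13) is included at this height (area 273.00 mm²); After the difference (first − rest): starting from the r=5 cylinder (70.71 mm²), the 21×13 cube at (13.5, 5) misses the remaining region (no effect) — area = 70.71 mm². At z = 7.8: the r=5 cylinder gives a regular 8-gon of circumradius 5 (constant along its height) (area = (8/2)·5.000²·sin(360°/8) = 70.71 mm²); the 21×13 cube at (13.5, 5) contributes its full rectangle (area 273.00 mm²); After the difference (first − rest): starting from the r=5 cylinder (70.71 mm²), the 21×13 cube at (13.5, 5) misses the remaining region (no effect) — area = 70.71 mm². Checking containment: the cross-section at z = 7.8 is a subset of the cross-section at z = 6.

entirely on top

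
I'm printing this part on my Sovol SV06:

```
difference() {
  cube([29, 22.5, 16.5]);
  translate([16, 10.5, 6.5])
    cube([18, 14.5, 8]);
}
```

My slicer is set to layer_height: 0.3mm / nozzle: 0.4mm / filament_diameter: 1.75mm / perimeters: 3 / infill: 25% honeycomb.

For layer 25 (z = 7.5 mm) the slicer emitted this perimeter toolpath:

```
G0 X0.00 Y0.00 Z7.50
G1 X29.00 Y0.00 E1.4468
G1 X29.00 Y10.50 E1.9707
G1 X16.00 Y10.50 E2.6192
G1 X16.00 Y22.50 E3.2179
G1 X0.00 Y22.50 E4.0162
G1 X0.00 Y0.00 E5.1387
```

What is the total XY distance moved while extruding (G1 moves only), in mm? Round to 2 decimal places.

Sum the Euclidean lengths of each G1 segment: total = 103.00 mm.

103.00 mm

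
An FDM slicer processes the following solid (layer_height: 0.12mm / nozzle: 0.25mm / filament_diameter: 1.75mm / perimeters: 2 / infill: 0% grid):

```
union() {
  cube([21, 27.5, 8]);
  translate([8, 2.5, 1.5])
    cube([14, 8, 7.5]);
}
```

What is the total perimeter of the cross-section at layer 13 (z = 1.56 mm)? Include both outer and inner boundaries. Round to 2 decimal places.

99.00 mm

At z = 1.56 mm: the 21×27.5 cube contributes its full rectangle (perimeter 97.00 mm); the cube at (8, 2.5) (footprint 14×8) is included at this height (perimeter 44.00 mm); Taking the union: the regions partially overlap (shared area 104.00 mm²), so the edge portions inside another operand are dropped and the merged outline is re-measured after clipping — boundary = 99.00 mm. Overall, the cross-section is a single solid region. Total boundary length (outer) = 99.00 mm.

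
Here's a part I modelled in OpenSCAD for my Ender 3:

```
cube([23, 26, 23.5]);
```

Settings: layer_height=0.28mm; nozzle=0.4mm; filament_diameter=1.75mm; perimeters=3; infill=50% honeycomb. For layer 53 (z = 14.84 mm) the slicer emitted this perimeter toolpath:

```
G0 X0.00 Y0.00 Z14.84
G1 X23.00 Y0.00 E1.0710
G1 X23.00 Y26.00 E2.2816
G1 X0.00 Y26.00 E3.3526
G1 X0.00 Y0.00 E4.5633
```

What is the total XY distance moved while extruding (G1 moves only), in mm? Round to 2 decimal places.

Sum the Euclidean lengths of each G1 segment: total = 98.00 mm.

98.00 mm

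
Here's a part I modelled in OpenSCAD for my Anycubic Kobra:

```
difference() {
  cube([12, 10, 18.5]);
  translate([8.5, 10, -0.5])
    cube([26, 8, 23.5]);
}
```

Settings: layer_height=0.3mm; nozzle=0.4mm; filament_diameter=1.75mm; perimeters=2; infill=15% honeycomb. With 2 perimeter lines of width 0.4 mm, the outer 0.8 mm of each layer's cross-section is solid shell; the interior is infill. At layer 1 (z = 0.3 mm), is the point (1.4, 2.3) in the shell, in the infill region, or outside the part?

At z = 0.3 mm: the 12×10 cube contributes its full rectangle; the cube at (8.5, 10) is present — its section is the full 26×8 rectangle; Subtracting the remaining from the first: starting from the 12×10 cube, the 26×8 cube at (8.5, 10) misses the remaining region (no effect) — 1 connected region. Overall, the cross-section is a single solid region. The nearest boundary edge runs (0.00, 0.00)→(0.00, 10.00); distance from the point to it = 1.40 mm. The point is inside the cross-section and 1.40 mm from the nearest boundary — more than the 0.8 mm shell width (2 × 0.4), so it's in the infill interior.

infill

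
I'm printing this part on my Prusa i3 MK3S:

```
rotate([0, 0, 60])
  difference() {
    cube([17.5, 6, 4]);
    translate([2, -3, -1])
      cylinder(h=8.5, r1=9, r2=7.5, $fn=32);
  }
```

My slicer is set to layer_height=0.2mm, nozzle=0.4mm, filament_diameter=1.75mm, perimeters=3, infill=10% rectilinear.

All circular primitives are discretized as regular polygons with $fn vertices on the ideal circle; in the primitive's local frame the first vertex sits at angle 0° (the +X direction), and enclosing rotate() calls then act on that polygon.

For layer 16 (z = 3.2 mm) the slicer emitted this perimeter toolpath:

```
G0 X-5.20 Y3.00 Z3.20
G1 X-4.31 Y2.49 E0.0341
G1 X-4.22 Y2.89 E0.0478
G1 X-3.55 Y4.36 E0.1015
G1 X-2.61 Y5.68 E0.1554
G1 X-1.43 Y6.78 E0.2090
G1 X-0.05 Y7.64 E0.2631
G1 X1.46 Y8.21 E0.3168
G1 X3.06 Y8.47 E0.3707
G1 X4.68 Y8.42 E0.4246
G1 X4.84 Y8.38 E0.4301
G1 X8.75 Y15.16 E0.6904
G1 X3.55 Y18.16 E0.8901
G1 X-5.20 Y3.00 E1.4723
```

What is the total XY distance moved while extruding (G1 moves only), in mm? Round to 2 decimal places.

44.27 mm

Sum the Euclidean lengths of each G1 segment: total = 44.27 mm.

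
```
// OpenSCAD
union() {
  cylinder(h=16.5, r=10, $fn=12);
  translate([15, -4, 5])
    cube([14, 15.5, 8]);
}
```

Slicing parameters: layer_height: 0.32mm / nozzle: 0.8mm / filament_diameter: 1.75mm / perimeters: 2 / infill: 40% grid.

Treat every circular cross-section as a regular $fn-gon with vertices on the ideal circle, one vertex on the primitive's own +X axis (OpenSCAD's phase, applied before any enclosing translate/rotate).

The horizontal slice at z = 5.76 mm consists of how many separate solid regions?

At z = 5.76 mm: the cylinder: section is a regular 12-gon, circumradius r=10; the cube at (15, -4) is present — its section is the full 14×15.5 rectangle; Combining (union): the 2 present regions are separate (no shared area or edge), so areas and boundary lengths simply add and each stays a separate island — 2 connected regions. The result has 2 disconnected regions.

2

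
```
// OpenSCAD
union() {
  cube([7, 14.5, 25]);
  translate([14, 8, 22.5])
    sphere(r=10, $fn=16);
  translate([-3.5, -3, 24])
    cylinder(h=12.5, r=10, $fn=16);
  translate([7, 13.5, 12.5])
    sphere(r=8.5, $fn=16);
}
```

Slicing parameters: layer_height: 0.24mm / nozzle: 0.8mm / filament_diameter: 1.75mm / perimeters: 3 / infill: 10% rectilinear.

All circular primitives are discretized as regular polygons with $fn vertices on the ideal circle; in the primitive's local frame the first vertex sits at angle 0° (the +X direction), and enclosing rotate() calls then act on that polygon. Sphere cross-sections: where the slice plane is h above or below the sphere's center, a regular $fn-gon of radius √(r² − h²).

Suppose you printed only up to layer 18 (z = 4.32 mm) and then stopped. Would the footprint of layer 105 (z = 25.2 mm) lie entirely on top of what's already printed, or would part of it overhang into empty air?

part overhangs

Compare the two slices. At z = 4.32: the 7×14.5 cube contributes its full rectangle (area 101.50 mm²); the sphere at (14, 8) is absent (|z−center|=18.180 > r=10); the cylinder at (-3.5, -3) is not intersected at this z (z outside [24, 36.5]); the r=8.5 sphere at (7, 13.5) slices to a regular 16-gon of circumradius 2.310 (√(r²−h²) with h=8.18 from center) (area = (16/2)·2.310²·sin(360°/16) = 16.34 mm²); Combining (union): the regions partially overlap — summed areas 117.84 mm² minus the doubly-counted overlap 6.29 mm² gives 111.55 mm² — area = 111.55 mm². At z = 25.2: the cube does not reach this height (z outside [0, 25]); the sphere at (14, 8): section is a regular 16-gon, circumradius = √(r²−h²) = √(10²−2.7²) = 9.629 (area = (16/2)·9.629²·sin(360°/16) = 283.83 mm²); the cylinder at (-3.5, -3): section is a regular 16-gon, circumradius r=10 (area = (16/2)·10.000²·sin(360°/16) = 306.15 mm²); the sphere at (7, 13.5) is not intersected at this z (|z−center|=12.700 > r=8.5); Combining (union): the 2 present regions are separate (no shared area or edge), so areas and boundary lengths simply add and each stays a separate island — area = 589.98 mm². Checking containment: at z = 25.2 the cross-section extends beyond the z = 4.32 cross-section by about 536.33 mm².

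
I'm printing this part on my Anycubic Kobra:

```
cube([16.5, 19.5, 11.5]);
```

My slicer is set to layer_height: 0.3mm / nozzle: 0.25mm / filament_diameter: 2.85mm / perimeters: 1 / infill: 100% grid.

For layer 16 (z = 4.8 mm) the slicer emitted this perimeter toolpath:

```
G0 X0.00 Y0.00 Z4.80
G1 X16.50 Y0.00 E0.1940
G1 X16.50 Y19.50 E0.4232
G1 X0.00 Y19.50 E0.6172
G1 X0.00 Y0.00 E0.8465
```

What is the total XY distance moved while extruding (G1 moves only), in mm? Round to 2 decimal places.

Sum the Euclidean lengths of each G1 segment: total = 72.00 mm.

72.00 mm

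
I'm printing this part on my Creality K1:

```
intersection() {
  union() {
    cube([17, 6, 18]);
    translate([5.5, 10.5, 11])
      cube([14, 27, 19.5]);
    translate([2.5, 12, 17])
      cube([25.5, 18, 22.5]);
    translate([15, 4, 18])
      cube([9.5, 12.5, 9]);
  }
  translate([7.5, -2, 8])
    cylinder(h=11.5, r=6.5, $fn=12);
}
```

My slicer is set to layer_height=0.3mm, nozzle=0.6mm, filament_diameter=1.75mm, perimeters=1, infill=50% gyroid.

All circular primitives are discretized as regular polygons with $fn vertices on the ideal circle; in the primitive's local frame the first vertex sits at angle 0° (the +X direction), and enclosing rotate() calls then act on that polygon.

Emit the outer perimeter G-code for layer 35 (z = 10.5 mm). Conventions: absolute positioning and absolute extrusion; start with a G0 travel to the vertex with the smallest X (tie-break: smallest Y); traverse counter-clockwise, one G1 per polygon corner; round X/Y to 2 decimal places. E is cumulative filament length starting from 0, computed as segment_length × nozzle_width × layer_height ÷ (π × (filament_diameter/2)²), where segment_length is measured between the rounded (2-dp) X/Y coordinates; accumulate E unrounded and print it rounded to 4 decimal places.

G0 X1.54 Y0.00 Z10.50
G1 X13.46 Y0.00 E0.8920
G1 X13.13 Y1.25 E0.9888
G1 X10.75 Y3.63 E1.2407
G1 X7.50 Y4.50 E1.4924
G1 X4.25 Y3.63 E1.7442
G1 X1.87 Y1.25 E1.9961
G1 X1.54 Y0.00 E2.0929

At z = 10.5 mm: the 17×6 cube contributes its full rectangle; the cube at (5.5, 10.5) is absent (z outside [11, 30.5]); the cube at (2.5, 12) is absent (z outside [17, 39.5]); the cube at (15, 4) is not intersected at this z (z outside [18, 27]); Merging all regions: only the 17×6 cube is present, so the union is just that shape — 1 connected region; the r=6.5 cylinder at (7.5, -2) contributes a regular 12-gon of circumradius 6.5; Taking the intersection: the r=6.5 cylinder at (7.5, -2) partially overlaps the result so far; clipping to the common part keeps 38.45 mm² — 1 connected region. The outline is a single polygon with 7 vertices. Extrusion per mm of travel: 0.6 × 0.3 / (π × 0.875²) = 0.074835. Accumulating E over each segment gives final E = 2.0929.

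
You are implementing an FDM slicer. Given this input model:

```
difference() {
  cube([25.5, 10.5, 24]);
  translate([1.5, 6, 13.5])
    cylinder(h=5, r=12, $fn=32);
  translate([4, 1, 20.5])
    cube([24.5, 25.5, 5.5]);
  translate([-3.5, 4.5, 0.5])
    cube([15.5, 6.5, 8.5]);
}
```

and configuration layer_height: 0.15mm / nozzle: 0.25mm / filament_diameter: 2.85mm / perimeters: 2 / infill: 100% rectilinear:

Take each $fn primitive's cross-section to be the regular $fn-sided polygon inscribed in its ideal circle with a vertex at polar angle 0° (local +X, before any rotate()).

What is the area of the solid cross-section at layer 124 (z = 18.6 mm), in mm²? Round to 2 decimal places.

At z = 18.6 mm: the 25.5×10.5 cube contributes its full rectangle (area 267.75 mm²); the cylinder at (1.5, 6) does not reach this height (z outside [13.5, 18.5]); the cube at (4, 1) is absent (z outside [20.5, 26]); the cube at (-3.5, 4.5) does not reach this height (z outside [0.5, 9]); Taking the first minus the rest: none of the subtracted shapes is present at this height, so the 25.5×10.5 cube is unchanged — area = 267.75 mm². Overall, the cross-section is a single solid region. Net area = 267.75 mm².

267.75 mm²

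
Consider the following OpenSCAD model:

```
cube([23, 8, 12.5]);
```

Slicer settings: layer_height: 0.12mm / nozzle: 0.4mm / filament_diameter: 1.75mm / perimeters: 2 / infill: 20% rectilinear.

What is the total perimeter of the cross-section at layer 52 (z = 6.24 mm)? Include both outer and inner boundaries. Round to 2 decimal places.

At z = 6.24 mm: the cube is present — its section is the full 23×8 rectangle (perimeter 62.00 mm). Overall, the cross-section is a single solid region. Total boundary length (outer) = 62.00 mm.

62.00 mm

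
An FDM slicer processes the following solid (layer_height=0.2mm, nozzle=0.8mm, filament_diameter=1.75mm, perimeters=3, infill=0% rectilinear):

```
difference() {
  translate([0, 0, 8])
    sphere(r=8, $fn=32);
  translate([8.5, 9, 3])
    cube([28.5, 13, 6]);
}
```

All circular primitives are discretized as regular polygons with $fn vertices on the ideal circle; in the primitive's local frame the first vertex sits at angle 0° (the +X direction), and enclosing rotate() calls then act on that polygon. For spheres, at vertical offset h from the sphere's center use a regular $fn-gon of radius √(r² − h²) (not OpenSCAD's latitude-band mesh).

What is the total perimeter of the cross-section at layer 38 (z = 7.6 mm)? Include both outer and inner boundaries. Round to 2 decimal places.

50.12 mm

At z = 7.6 mm: the r=8 sphere slices to a regular 32-gon of circumradius 7.990 (√(r²−h²) with h=0.4 from center) (perimeter = 2·32·7.990·sin(180°/32) = 50.12 mm); the 28.5×13 cube at (8.5, 9) contributes its full rectangle (perimeter 83.00 mm); Subtracting the remaining from the first: starting from the r=8 sphere, the 28.5×13 cube at (8.5, 9) misses the remaining region (no effect) — boundary = 50.12 mm. Overall, the cross-section is a single solid region. Total boundary length (outer) = 50.12 mm.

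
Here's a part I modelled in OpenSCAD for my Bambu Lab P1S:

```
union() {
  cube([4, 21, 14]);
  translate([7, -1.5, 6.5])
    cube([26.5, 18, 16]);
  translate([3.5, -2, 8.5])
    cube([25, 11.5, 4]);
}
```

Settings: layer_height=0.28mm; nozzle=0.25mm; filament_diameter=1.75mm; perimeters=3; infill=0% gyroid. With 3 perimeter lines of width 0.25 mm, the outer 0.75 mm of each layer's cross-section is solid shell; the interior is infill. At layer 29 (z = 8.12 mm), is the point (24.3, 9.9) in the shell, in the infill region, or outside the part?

infill

At z = 8.12 mm: the cube (footprint 4×21) is included at this height; the cube at (7, -1.5) (footprint 26.5×18) is included at this height; the cube at (3.5, -2) does not reach this height (z outside [8.5, 12.5]); Combining (union): the 2 present regions are separate (no shared area or edge), so areas and boundary lengths simply add and each stays a separate island — 2 connected regions. Overall, the cross-section has 2 separate islands. The nearest boundary edge runs (7.00, 16.50)→(33.50, 16.50); distance from the point to it = 6.60 mm. (Shell/infill is judged within the island containing the point — the largest one.) The point is inside the cross-section and 6.60 mm from the nearest boundary — more than the 0.75 mm shell width (3 × 0.25), so it's in the infill interior.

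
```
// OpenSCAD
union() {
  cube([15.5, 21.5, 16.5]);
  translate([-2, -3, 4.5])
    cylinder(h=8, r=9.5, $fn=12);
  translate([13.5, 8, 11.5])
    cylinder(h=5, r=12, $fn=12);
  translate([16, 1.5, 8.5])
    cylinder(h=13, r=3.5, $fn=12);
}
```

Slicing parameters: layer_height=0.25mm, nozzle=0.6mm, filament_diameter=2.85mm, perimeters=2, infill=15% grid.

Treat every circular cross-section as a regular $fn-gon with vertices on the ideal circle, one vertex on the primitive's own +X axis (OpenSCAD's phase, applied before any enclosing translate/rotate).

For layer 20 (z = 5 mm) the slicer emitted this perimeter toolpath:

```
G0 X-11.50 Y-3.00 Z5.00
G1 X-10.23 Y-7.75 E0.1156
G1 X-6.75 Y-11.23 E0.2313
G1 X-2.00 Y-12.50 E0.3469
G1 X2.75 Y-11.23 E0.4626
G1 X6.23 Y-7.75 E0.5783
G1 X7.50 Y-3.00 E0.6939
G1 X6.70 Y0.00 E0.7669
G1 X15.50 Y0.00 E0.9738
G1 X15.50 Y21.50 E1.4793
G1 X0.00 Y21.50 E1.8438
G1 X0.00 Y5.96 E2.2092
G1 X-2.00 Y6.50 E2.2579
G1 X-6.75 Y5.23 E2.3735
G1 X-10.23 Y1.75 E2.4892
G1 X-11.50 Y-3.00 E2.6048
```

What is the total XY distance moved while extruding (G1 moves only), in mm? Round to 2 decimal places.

Sum the Euclidean lengths of each G1 segment: total = 110.78 mm.

110.78 mm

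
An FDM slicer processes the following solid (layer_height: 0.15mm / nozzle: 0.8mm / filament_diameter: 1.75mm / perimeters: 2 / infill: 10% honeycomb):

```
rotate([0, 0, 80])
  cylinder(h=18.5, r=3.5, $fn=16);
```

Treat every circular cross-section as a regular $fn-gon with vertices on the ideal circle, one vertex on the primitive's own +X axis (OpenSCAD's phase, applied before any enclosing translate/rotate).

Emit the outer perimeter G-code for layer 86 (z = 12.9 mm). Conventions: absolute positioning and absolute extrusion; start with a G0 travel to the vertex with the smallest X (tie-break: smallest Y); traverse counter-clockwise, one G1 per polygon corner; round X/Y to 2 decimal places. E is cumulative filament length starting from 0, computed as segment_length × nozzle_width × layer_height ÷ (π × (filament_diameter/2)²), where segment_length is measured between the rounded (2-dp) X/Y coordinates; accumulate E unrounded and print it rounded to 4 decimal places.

G0 X-3.45 Y0.61 Z12.90
G1 X-3.42 Y-0.76 E0.0684
G1 X-2.87 Y-2.01 E0.1365
G1 X-1.88 Y-2.95 E0.2046
G1 X-0.61 Y-3.45 E0.2727
G1 X0.76 Y-3.42 E0.3411
G1 X2.01 Y-2.87 E0.4092
G1 X2.95 Y-1.88 E0.4773
G1 X3.45 Y-0.61 E0.5454
G1 X3.42 Y0.76 E0.6138
G1 X2.87 Y2.01 E0.6819
G1 X1.88 Y2.95 E0.7500
G1 X0.61 Y3.45 E0.8181
G1 X-0.76 Y3.42 E0.8865
G1 X-2.01 Y2.87 E0.9546
G1 X-2.95 Y1.88 E1.0227
G1 X-3.45 Y0.61 E1.0908

At z = 12.9 mm: the r=3.5 cylinder gives a regular 16-gon of circumradius 3.5 (constant along its height); (whole slice rotated 80° about Z — lengths, areas and connectivity unchanged). The outline is a single polygon with 16 vertices. Extrusion per mm of travel: 0.8 × 0.15 / (π × 0.875²) = 0.049890. Accumulating E over each segment gives final E = 1.0908.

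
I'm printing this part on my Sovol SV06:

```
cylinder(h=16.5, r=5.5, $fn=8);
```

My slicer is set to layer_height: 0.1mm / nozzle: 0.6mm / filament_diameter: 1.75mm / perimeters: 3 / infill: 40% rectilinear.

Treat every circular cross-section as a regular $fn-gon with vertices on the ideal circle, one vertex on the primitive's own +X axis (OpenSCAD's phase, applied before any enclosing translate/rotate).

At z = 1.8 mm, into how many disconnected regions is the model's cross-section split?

At z = 1.8 mm: the r=5.5 cylinder gives a regular 8-gon of circumradius 5.5 (constant along its height). The result has 1 disconnected region.

1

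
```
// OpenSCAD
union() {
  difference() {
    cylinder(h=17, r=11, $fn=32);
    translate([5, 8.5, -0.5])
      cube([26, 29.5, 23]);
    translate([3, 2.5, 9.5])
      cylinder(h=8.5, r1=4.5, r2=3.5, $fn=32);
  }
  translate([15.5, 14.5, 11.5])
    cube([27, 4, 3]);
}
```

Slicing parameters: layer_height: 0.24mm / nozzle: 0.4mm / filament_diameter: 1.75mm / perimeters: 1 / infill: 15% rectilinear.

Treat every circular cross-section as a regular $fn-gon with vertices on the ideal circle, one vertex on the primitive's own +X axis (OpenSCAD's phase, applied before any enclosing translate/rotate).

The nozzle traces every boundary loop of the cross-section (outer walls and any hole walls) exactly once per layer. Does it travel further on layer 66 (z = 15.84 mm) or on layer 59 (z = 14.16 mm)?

Layer 66 (z = 15.84): the r=11 cylinder gives a regular 32-gon of circumradius 11 (constant along its height) (perimeter = 2·32·11.000·sin(180°/32) = 69.00 mm); the cube at (5, 8.5) (footprint 26×29.5) is included at this height (perimeter 111.00 mm); the cone at (3, 2.5): at t=0.746 of its height the radius interpolates to r₁+(r₂−r₁)t = 3.754, giving a regular 32-gon of that circumradius (perimeter = 2·32·3.754·sin(180°/32) = 23.55 mm); Subtracting the remaining from the first: starting from the r=11 cylinder, the 26×29.5 cube at (5, 8.5) partially overlaps it — only the 1.30 mm² overlap (of its 767.00 mm²) is removed, clipping the outline; the cone at (3, 2.5) lies wholly inside it (removes its full 43.99 mm² and its 23.55 mm outline becomes a hole wall) — boundary (outer + 1 inner loop) = 93.41 mm; the cube at (15.5, 14.5) is not intersected at this z (z outside [11.5, 14.5]); Combining (union): only that combined region is present, so the union is just that shape — boundary (outer + 1 inner loop) = 93.41 mm. So its perimeter = 93.41 mm. Layer 59 (z = 14.16): the cylinder: section is a regular 32-gon, circumradius r=11 (perimeter = 2·32·11.000·sin(180°/32) = 69.00 mm); the cube at (5, 8.5) is present — its section is the full 26×29.5 rectangle (perimeter 111.00 mm); the cone at (3, 2.5) (r1=4.5→r2=3.5) has section circumradius 3.952 here — a regular 32-gon (perimeter = 2·32·3.952·sin(180°/32) = 24.79 mm); Subtracting the remaining from the first: starting from the r=11 cylinder, the 26×29.5 cube at (5, 8.5) partially overlaps it — only the 1.30 mm² overlap (of its 767.00 mm²) is removed, clipping the outline; the cone at (3, 2.5) lies wholly inside it (removes its full 48.75 mm² and its 24.79 mm outline becomes a hole wall) — boundary (outer + 1 inner loop) = 94.65 mm; the cube at (15.5, 14.5) (footprint 27×4) is included at this height (perimeter 62.00 mm); Combining (union): the 2 present regions are separate (no shared area or edge), so areas and boundary lengths simply add and each stays a separate island — boundary (outer + 1 inner loop) = 156.65 mm. So its perimeter = 156.65 mm. Layer 59 is larger (156.65 vs 93.41 mm).

layer 59 (z = 14.16 mm)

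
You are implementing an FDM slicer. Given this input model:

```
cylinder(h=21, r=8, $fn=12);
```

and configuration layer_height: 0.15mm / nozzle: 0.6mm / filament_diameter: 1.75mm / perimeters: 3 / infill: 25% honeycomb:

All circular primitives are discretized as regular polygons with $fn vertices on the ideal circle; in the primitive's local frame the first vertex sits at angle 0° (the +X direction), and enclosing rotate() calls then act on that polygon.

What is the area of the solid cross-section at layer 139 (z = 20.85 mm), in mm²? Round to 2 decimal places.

At z = 20.85 mm: the r=8 cylinder contributes a regular 12-gon of circumradius 8 (area = (12/2)·8.000²·sin(360°/12) = 192.00 mm²). Overall, the cross-section is a single solid region. Net area = 192.00 mm².

192.00 mm²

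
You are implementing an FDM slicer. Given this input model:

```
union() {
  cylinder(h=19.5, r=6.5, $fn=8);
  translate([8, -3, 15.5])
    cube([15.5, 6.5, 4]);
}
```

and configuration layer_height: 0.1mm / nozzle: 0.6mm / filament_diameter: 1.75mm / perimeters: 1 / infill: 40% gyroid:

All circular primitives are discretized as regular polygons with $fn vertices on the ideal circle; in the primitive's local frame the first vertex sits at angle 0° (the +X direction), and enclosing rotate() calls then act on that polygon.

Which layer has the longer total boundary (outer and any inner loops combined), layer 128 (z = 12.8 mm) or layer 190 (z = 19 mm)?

Layer 128 (z = 12.8): the r=6.5 cylinder contributes a regular 8-gon of circumradius 6.5 (perimeter = 2·8·6.500·sin(180°/8) = 39.80 mm); the cube at (8, -3) is not intersected at this z (z outside [15.5, 19.5]); Combining (union): only the r=6.5 cylinder is present, so the union is just that shape — boundary = 39.80 mm. So its perimeter = 39.80 mm. Layer 190 (z = 19): the cylinder: section is a regular 8-gon, circumradius r=6.5 (perimeter = 2·8·6.500·sin(180°/8) = 39.80 mm); the cube at (8, -3) is present — its section is the full 15.5×6.5 rectangle (perimeter 44.00 mm); Merging all regions: the 2 present regions are separate (no shared area or edge), so areas and boundary lengths simply add and each stays a separate island — boundary = 83.80 mm. So its perimeter = 83.80 mm. Layer 190 is larger (83.80 vs 39.80 mm).

layer 190 (z = 19 mm)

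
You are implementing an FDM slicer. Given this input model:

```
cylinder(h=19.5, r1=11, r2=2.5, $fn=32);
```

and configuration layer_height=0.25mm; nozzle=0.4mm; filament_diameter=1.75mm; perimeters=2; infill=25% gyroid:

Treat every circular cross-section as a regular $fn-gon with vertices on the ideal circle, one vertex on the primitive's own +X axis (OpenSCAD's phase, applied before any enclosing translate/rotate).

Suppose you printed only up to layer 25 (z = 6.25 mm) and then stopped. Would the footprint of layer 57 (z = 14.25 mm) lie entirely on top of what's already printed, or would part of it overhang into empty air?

Compare the two slices. At z = 6.25: the cone (r1=11→r2=2.5) has section circumradius 8.276 here — a regular 32-gon (area = (32/2)·8.276²·sin(360°/32) = 213.78 mm²). At z = 14.25: the cone (r1=11→r2=2.5) has section circumradius 4.788 here — a regular 32-gon (area = (32/2)·4.788²·sin(360°/32) = 71.57 mm²). Checking containment: the cross-section at z = 14.25 is a subset of the cross-section at z = 6.25.

entirely on top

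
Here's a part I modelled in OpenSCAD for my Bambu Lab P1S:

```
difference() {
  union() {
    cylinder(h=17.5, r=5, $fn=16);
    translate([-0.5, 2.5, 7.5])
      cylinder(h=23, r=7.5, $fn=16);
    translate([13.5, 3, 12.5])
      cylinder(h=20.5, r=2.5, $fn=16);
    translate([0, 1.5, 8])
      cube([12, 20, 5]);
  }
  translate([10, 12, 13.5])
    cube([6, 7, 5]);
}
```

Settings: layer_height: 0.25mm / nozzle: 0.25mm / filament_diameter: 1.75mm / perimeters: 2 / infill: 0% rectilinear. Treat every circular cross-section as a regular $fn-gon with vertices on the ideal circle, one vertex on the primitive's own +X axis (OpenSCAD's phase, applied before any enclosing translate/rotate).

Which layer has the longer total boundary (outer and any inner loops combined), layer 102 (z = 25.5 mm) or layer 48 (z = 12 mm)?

layer 48 (z = 12 mm)

Layer 102 (z = 25.5): the cylinder is absent (z outside [0, 17.5]); the r=7.5 cylinder at (-0.5, 2.5) contributes a regular 16-gon of circumradius 7.5 (perimeter = 2·16·7.500·sin(180°/16) = 46.82 mm); the cylinder at (13.5, 3): section is a regular 16-gon, circumradius r=2.5 (perimeter = 2·16·2.500·sin(180°/16) = 15.61 mm); the cube at (0, 1.5) does not reach this height (z outside [8, 13]); Merging all regions: the 2 present regions are separate (no shared area or edge), so areas and boundary lengths simply add and each stays a separate island — boundary = 62.43 mm; the cube at (10, 12) is not intersected at this z (z outside [13.5, 18.5]); Subtracting the remaining from the first: none of the subtracted shapes is present at this height, so that combined region is unchanged — boundary = 62.43 mm. So its perimeter = 62.43 mm. Layer 48 (z = 12): the cylinder: section is a regular 16-gon, circumradius r=5 (perimeter = 2·16·5.000·sin(180°/16) = 31.21 mm); the cylinder at (-0.5, 2.5): section is a regular 16-gon, circumradius r=7.5 (perimeter = 2·16·7.500·sin(180°/16) = 46.82 mm); the cylinder at (13.5, 3) is not intersected at this z (z outside [12.5, 33]); the 12×20 cube at (0, 1.5) contributes its full rectangle (perimeter 64.00 mm); Combining (union): the regions partially overlap (shared area 122.55 mm²), so the edge portions inside another operand are dropped and the merged outline is re-measured after clipping — boundary = 83.44 mm; the cube at (10, 12) is absent (z outside [13.5, 18.5]); Taking the first minus the rest: none of the subtracted shapes is present at this height, so that combined region is unchanged — boundary = 83.44 mm. So its perimeter = 83.44 mm. Layer 48 is larger (83.44 vs 62.43 mm).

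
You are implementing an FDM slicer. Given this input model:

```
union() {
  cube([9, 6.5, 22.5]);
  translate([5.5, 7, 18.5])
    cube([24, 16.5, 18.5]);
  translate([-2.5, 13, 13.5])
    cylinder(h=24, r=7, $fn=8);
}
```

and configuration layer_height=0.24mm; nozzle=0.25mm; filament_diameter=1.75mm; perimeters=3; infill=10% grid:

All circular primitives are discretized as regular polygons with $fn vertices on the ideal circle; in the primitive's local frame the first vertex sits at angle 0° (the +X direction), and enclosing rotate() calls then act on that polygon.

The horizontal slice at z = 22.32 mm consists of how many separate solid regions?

3

At z = 22.32 mm: the 9×6.5 cube contributes its full rectangle; the cube at (5.5, 7) (footprint 24×16.5) is included at this height; the r=7 cylinder at (-2.5, 13) gives a regular 8-gon of circumradius 7 (constant along its height); Combining (union): the 3 present regions are separate (no shared area or edge), so areas and boundary lengths simply add and each stays a separate island — 3 connected regions. The result has 3 disconnected regions.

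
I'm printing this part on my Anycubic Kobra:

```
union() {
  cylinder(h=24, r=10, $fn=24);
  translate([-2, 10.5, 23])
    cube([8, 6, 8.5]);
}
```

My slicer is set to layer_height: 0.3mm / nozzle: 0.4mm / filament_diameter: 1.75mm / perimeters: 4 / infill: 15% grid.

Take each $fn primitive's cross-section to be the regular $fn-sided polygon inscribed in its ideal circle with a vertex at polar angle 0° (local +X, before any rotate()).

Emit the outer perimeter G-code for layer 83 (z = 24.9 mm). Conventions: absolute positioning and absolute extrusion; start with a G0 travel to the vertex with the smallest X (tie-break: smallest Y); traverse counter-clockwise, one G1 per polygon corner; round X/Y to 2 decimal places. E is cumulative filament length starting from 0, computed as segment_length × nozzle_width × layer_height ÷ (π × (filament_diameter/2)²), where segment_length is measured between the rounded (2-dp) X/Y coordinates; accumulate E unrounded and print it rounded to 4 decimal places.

At z = 24.9 mm: the cylinder does not reach this height (z outside [0, 24]); the 8×6 cube at (-2, 10.5) contributes its full rectangle; Merging all regions: only the 8×6 cube at (-2, 10.5) is present, so the union is just that shape — 1 connected region. The outline is a single polygon with 4 vertices. Extrusion per mm of travel: 0.4 × 0.3 / (π × 0.875²) = 0.049890. Accumulating E over each segment gives final E = 1.3969.

G0 X-2.00 Y10.50 Z24.90
G1 X6.00 Y10.50 E0.3991
G1 X6.00 Y16.50 E0.6985
G1 X-2.00 Y16.50 E1.0976
G1 X-2.00 Y10.50 E1.3969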